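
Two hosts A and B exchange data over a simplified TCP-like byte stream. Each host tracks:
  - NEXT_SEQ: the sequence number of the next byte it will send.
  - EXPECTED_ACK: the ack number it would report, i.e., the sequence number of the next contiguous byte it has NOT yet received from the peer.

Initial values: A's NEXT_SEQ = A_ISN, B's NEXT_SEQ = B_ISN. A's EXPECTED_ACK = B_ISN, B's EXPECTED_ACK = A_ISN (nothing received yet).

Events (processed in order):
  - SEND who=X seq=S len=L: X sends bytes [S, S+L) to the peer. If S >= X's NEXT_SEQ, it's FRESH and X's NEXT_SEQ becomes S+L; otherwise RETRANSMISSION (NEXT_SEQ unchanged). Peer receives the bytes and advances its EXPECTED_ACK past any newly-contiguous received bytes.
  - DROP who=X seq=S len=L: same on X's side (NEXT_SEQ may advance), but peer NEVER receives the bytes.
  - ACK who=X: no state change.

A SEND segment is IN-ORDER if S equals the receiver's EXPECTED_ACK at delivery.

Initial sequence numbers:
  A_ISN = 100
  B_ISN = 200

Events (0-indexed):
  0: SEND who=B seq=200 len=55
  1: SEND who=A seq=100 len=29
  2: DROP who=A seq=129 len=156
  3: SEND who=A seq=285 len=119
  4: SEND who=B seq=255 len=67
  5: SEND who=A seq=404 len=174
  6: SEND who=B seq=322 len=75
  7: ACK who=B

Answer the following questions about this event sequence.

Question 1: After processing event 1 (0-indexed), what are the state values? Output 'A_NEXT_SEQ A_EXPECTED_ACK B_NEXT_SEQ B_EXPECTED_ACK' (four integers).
After event 0: A_seq=100 A_ack=255 B_seq=255 B_ack=100
After event 1: A_seq=129 A_ack=255 B_seq=255 B_ack=129

129 255 255 129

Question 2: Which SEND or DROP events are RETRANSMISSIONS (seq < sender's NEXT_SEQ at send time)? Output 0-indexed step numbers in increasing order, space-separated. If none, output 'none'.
Step 0: SEND seq=200 -> fresh
Step 1: SEND seq=100 -> fresh
Step 2: DROP seq=129 -> fresh
Step 3: SEND seq=285 -> fresh
Step 4: SEND seq=255 -> fresh
Step 5: SEND seq=404 -> fresh
Step 6: SEND seq=322 -> fresh

Answer: none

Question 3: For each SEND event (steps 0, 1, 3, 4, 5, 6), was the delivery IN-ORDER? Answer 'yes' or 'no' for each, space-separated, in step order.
Answer: yes yes no yes no yes

Derivation:
Step 0: SEND seq=200 -> in-order
Step 1: SEND seq=100 -> in-order
Step 3: SEND seq=285 -> out-of-order
Step 4: SEND seq=255 -> in-order
Step 5: SEND seq=404 -> out-of-order
Step 6: SEND seq=322 -> in-order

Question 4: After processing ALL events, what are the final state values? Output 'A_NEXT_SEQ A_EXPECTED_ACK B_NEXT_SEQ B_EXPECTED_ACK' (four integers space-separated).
Answer: 578 397 397 129

Derivation:
After event 0: A_seq=100 A_ack=255 B_seq=255 B_ack=100
After event 1: A_seq=129 A_ack=255 B_seq=255 B_ack=129
After event 2: A_seq=285 A_ack=255 B_seq=255 B_ack=129
After event 3: A_seq=404 A_ack=255 B_seq=255 B_ack=129
After event 4: A_seq=404 A_ack=322 B_seq=322 B_ack=129
After event 5: A_seq=578 A_ack=322 B_seq=322 B_ack=129
After event 6: A_seq=578 A_ack=397 B_seq=397 B_ack=129
After event 7: A_seq=578 A_ack=397 B_seq=397 B_ack=129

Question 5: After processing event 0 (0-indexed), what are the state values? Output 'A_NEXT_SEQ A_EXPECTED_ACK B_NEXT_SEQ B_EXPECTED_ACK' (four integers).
After event 0: A_seq=100 A_ack=255 B_seq=255 B_ack=100

100 255 255 100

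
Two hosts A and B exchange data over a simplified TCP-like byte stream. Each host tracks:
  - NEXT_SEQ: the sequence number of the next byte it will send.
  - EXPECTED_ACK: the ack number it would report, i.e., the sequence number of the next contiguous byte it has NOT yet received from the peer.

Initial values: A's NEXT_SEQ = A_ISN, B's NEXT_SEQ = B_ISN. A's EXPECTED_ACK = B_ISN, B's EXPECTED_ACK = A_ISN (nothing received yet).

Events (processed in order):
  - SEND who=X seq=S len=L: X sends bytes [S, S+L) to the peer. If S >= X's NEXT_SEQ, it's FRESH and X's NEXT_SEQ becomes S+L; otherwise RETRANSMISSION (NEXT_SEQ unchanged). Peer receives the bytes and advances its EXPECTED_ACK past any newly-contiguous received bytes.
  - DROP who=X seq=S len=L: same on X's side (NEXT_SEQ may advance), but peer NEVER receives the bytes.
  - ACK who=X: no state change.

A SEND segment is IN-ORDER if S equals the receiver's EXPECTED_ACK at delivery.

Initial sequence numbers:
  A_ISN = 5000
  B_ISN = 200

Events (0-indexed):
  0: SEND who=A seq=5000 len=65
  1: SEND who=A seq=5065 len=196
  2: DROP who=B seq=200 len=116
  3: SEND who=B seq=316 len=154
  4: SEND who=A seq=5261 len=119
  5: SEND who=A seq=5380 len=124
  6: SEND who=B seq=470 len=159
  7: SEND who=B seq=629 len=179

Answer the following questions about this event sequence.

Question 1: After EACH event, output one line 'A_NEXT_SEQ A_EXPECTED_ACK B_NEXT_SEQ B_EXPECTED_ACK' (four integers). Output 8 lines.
5065 200 200 5065
5261 200 200 5261
5261 200 316 5261
5261 200 470 5261
5380 200 470 5380
5504 200 470 5504
5504 200 629 5504
5504 200 808 5504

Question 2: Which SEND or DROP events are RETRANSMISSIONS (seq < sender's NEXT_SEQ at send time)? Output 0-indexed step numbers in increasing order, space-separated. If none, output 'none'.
Step 0: SEND seq=5000 -> fresh
Step 1: SEND seq=5065 -> fresh
Step 2: DROP seq=200 -> fresh
Step 3: SEND seq=316 -> fresh
Step 4: SEND seq=5261 -> fresh
Step 5: SEND seq=5380 -> fresh
Step 6: SEND seq=470 -> fresh
Step 7: SEND seq=629 -> fresh

Answer: none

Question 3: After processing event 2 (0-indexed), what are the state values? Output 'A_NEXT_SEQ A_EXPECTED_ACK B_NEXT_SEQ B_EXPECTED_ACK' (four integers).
After event 0: A_seq=5065 A_ack=200 B_seq=200 B_ack=5065
After event 1: A_seq=5261 A_ack=200 B_seq=200 B_ack=5261
After event 2: A_seq=5261 A_ack=200 B_seq=316 B_ack=5261

5261 200 316 5261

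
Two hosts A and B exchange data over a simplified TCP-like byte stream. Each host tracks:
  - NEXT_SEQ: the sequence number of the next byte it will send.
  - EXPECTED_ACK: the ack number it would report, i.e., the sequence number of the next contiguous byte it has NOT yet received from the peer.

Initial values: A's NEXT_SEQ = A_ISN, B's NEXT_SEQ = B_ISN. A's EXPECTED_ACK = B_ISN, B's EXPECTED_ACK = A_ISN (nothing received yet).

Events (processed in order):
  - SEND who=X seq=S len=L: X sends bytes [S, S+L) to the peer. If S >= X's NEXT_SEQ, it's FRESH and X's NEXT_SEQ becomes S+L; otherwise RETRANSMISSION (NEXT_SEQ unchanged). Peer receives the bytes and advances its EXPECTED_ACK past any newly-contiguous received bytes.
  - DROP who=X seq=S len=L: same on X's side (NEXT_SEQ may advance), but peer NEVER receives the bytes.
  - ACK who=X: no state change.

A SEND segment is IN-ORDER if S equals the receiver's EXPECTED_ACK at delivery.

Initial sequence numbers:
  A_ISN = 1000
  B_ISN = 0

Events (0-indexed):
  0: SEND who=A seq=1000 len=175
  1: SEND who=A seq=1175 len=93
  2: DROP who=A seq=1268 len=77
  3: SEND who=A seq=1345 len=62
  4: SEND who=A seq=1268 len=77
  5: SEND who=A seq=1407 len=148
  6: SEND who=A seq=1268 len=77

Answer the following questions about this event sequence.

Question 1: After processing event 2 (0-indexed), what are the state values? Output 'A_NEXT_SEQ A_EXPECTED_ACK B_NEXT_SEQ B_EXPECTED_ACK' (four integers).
After event 0: A_seq=1175 A_ack=0 B_seq=0 B_ack=1175
After event 1: A_seq=1268 A_ack=0 B_seq=0 B_ack=1268
After event 2: A_seq=1345 A_ack=0 B_seq=0 B_ack=1268

1345 0 0 1268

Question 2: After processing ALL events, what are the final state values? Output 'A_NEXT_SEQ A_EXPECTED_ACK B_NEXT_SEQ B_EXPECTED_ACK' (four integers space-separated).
Answer: 1555 0 0 1555

Derivation:
After event 0: A_seq=1175 A_ack=0 B_seq=0 B_ack=1175
After event 1: A_seq=1268 A_ack=0 B_seq=0 B_ack=1268
After event 2: A_seq=1345 A_ack=0 B_seq=0 B_ack=1268
After event 3: A_seq=1407 A_ack=0 B_seq=0 B_ack=1268
After event 4: A_seq=1407 A_ack=0 B_seq=0 B_ack=1407
After event 5: A_seq=1555 A_ack=0 B_seq=0 B_ack=1555
After event 6: A_seq=1555 A_ack=0 B_seq=0 B_ack=1555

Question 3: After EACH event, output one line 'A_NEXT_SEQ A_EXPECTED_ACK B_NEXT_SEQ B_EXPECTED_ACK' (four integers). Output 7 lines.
1175 0 0 1175
1268 0 0 1268
1345 0 0 1268
1407 0 0 1268
1407 0 0 1407
1555 0 0 1555
1555 0 0 1555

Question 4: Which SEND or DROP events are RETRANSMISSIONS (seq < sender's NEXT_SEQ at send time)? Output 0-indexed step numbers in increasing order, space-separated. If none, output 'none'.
Step 0: SEND seq=1000 -> fresh
Step 1: SEND seq=1175 -> fresh
Step 2: DROP seq=1268 -> fresh
Step 3: SEND seq=1345 -> fresh
Step 4: SEND seq=1268 -> retransmit
Step 5: SEND seq=1407 -> fresh
Step 6: SEND seq=1268 -> retransmit

Answer: 4 6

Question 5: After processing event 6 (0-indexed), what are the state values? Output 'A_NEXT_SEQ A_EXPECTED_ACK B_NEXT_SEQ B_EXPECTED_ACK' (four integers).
After event 0: A_seq=1175 A_ack=0 B_seq=0 B_ack=1175
After event 1: A_seq=1268 A_ack=0 B_seq=0 B_ack=1268
After event 2: A_seq=1345 A_ack=0 B_seq=0 B_ack=1268
After event 3: A_seq=1407 A_ack=0 B_seq=0 B_ack=1268
After event 4: A_seq=1407 A_ack=0 B_seq=0 B_ack=1407
After event 5: A_seq=1555 A_ack=0 B_seq=0 B_ack=1555
After event 6: A_seq=1555 A_ack=0 B_seq=0 B_ack=1555

1555 0 0 1555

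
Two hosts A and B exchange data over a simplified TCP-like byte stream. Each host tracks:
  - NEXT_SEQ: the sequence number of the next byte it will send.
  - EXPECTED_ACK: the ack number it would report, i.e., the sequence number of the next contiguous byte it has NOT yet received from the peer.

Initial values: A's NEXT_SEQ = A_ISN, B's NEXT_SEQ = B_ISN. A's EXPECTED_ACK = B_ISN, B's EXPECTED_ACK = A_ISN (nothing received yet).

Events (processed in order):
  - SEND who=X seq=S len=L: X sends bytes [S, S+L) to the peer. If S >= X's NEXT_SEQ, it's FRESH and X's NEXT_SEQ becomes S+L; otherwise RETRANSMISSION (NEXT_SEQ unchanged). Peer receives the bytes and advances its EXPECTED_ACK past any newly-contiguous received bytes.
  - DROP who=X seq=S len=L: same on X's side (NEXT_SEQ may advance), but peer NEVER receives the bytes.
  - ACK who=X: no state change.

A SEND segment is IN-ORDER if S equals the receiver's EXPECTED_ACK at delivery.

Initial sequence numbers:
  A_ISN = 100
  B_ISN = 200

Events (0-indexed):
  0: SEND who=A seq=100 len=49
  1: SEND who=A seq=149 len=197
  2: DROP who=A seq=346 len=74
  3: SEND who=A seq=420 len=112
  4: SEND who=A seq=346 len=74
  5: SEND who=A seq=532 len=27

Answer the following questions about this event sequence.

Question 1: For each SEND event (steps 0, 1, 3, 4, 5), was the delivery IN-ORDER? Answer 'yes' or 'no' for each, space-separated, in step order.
Step 0: SEND seq=100 -> in-order
Step 1: SEND seq=149 -> in-order
Step 3: SEND seq=420 -> out-of-order
Step 4: SEND seq=346 -> in-order
Step 5: SEND seq=532 -> in-order

Answer: yes yes no yes yes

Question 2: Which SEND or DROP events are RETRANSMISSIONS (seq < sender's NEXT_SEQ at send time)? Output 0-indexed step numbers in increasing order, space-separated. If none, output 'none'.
Answer: 4

Derivation:
Step 0: SEND seq=100 -> fresh
Step 1: SEND seq=149 -> fresh
Step 2: DROP seq=346 -> fresh
Step 3: SEND seq=420 -> fresh
Step 4: SEND seq=346 -> retransmit
Step 5: SEND seq=532 -> fresh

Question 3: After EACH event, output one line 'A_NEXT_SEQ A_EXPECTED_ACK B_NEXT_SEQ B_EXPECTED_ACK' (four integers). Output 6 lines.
149 200 200 149
346 200 200 346
420 200 200 346
532 200 200 346
532 200 200 532
559 200 200 559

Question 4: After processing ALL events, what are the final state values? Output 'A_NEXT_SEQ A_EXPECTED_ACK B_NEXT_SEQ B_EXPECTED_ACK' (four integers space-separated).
After event 0: A_seq=149 A_ack=200 B_seq=200 B_ack=149
After event 1: A_seq=346 A_ack=200 B_seq=200 B_ack=346
After event 2: A_seq=420 A_ack=200 B_seq=200 B_ack=346
After event 3: A_seq=532 A_ack=200 B_seq=200 B_ack=346
After event 4: A_seq=532 A_ack=200 B_seq=200 B_ack=532
After event 5: A_seq=559 A_ack=200 B_seq=200 B_ack=559

Answer: 559 200 200 559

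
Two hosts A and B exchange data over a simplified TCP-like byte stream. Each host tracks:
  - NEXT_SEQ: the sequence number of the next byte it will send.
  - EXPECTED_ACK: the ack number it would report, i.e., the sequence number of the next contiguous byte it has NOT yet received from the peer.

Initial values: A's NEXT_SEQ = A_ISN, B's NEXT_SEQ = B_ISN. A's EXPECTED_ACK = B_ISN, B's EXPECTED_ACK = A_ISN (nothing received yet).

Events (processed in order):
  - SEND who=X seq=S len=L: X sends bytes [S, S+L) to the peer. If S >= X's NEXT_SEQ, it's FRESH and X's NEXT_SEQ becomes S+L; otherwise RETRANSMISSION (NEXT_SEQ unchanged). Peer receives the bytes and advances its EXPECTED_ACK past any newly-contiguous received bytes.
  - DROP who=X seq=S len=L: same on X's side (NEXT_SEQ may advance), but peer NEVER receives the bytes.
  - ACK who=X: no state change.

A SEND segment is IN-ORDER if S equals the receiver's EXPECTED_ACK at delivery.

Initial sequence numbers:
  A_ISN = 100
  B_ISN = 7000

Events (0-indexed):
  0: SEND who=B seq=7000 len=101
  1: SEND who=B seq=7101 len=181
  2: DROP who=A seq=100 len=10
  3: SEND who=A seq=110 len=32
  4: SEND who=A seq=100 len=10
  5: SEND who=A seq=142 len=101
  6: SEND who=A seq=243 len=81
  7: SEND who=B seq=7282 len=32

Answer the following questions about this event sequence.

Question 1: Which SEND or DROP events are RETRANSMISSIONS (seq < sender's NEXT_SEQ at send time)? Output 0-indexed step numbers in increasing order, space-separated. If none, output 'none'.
Answer: 4

Derivation:
Step 0: SEND seq=7000 -> fresh
Step 1: SEND seq=7101 -> fresh
Step 2: DROP seq=100 -> fresh
Step 3: SEND seq=110 -> fresh
Step 4: SEND seq=100 -> retransmit
Step 5: SEND seq=142 -> fresh
Step 6: SEND seq=243 -> fresh
Step 7: SEND seq=7282 -> fresh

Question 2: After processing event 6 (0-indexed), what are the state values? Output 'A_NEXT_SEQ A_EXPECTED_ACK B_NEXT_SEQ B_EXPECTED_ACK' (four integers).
After event 0: A_seq=100 A_ack=7101 B_seq=7101 B_ack=100
After event 1: A_seq=100 A_ack=7282 B_seq=7282 B_ack=100
After event 2: A_seq=110 A_ack=7282 B_seq=7282 B_ack=100
After event 3: A_seq=142 A_ack=7282 B_seq=7282 B_ack=100
After event 4: A_seq=142 A_ack=7282 B_seq=7282 B_ack=142
After event 5: A_seq=243 A_ack=7282 B_seq=7282 B_ack=243
After event 6: A_seq=324 A_ack=7282 B_seq=7282 B_ack=324

324 7282 7282 324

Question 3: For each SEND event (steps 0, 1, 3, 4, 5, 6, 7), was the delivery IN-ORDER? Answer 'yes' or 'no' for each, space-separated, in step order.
Step 0: SEND seq=7000 -> in-order
Step 1: SEND seq=7101 -> in-order
Step 3: SEND seq=110 -> out-of-order
Step 4: SEND seq=100 -> in-order
Step 5: SEND seq=142 -> in-order
Step 6: SEND seq=243 -> in-order
Step 7: SEND seq=7282 -> in-order

Answer: yes yes no yes yes yes yes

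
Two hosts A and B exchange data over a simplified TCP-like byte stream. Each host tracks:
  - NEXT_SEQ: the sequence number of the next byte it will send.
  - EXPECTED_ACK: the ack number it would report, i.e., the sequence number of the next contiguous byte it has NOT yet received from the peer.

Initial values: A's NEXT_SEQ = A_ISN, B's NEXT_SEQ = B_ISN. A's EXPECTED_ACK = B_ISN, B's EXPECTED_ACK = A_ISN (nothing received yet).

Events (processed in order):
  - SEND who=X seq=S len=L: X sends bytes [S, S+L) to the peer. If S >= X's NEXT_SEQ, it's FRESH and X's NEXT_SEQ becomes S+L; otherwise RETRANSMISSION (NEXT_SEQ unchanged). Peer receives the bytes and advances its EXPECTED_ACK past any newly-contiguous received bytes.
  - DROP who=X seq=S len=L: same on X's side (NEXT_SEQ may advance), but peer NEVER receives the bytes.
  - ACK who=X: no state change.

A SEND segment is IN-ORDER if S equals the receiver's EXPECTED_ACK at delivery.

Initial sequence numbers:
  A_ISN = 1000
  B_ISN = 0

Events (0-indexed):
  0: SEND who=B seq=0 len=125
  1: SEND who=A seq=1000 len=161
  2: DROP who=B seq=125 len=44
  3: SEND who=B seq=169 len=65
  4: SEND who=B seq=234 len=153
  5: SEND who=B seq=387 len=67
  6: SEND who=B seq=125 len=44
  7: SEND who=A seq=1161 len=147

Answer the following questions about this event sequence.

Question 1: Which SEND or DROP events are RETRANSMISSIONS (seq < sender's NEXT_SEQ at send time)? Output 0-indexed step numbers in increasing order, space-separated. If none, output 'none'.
Answer: 6

Derivation:
Step 0: SEND seq=0 -> fresh
Step 1: SEND seq=1000 -> fresh
Step 2: DROP seq=125 -> fresh
Step 3: SEND seq=169 -> fresh
Step 4: SEND seq=234 -> fresh
Step 5: SEND seq=387 -> fresh
Step 6: SEND seq=125 -> retransmit
Step 7: SEND seq=1161 -> fresh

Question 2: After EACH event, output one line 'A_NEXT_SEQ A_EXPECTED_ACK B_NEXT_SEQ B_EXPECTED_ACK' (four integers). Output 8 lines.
1000 125 125 1000
1161 125 125 1161
1161 125 169 1161
1161 125 234 1161
1161 125 387 1161
1161 125 454 1161
1161 454 454 1161
1308 454 454 1308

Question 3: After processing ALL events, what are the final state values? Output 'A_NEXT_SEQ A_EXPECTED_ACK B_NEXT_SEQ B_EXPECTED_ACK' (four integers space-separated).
Answer: 1308 454 454 1308

Derivation:
After event 0: A_seq=1000 A_ack=125 B_seq=125 B_ack=1000
After event 1: A_seq=1161 A_ack=125 B_seq=125 B_ack=1161
After event 2: A_seq=1161 A_ack=125 B_seq=169 B_ack=1161
After event 3: A_seq=1161 A_ack=125 B_seq=234 B_ack=1161
After event 4: A_seq=1161 A_ack=125 B_seq=387 B_ack=1161
After event 5: A_seq=1161 A_ack=125 B_seq=454 B_ack=1161
After event 6: A_seq=1161 A_ack=454 B_seq=454 B_ack=1161
After event 7: A_seq=1308 A_ack=454 B_seq=454 B_ack=1308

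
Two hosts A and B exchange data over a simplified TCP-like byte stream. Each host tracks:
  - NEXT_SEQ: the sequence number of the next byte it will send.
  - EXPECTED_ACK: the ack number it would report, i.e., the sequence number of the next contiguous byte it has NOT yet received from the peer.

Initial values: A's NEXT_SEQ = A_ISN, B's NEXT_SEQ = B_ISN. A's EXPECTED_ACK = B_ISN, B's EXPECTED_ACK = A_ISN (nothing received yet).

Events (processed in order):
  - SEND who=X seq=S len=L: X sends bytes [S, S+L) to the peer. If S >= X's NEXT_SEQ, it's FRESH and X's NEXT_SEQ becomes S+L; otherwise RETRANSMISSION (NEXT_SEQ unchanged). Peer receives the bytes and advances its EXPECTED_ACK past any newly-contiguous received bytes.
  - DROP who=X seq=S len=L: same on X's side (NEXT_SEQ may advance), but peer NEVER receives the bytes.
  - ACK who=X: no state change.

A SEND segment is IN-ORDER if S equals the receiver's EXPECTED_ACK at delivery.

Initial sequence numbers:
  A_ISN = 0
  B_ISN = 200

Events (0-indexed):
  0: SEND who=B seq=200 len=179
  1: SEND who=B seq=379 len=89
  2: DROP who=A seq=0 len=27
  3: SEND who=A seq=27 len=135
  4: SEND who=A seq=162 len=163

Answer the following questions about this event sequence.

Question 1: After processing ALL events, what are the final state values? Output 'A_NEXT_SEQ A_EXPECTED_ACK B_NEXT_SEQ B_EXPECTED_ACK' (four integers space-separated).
Answer: 325 468 468 0

Derivation:
After event 0: A_seq=0 A_ack=379 B_seq=379 B_ack=0
After event 1: A_seq=0 A_ack=468 B_seq=468 B_ack=0
After event 2: A_seq=27 A_ack=468 B_seq=468 B_ack=0
After event 3: A_seq=162 A_ack=468 B_seq=468 B_ack=0
After event 4: A_seq=325 A_ack=468 B_seq=468 B_ack=0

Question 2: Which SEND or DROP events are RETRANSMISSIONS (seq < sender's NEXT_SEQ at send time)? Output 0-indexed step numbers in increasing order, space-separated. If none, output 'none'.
Step 0: SEND seq=200 -> fresh
Step 1: SEND seq=379 -> fresh
Step 2: DROP seq=0 -> fresh
Step 3: SEND seq=27 -> fresh
Step 4: SEND seq=162 -> fresh

Answer: none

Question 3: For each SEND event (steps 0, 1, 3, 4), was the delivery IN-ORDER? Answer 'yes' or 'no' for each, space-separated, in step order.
Step 0: SEND seq=200 -> in-order
Step 1: SEND seq=379 -> in-order
Step 3: SEND seq=27 -> out-of-order
Step 4: SEND seq=162 -> out-of-order

Answer: yes yes no no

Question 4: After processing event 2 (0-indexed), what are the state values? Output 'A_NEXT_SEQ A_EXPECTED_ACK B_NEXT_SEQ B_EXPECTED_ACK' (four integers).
After event 0: A_seq=0 A_ack=379 B_seq=379 B_ack=0
After event 1: A_seq=0 A_ack=468 B_seq=468 B_ack=0
After event 2: A_seq=27 A_ack=468 B_seq=468 B_ack=0

27 468 468 0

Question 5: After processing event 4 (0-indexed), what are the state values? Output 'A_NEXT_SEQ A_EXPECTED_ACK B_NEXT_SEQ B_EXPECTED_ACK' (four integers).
After event 0: A_seq=0 A_ack=379 B_seq=379 B_ack=0
After event 1: A_seq=0 A_ack=468 B_seq=468 B_ack=0
After event 2: A_seq=27 A_ack=468 B_seq=468 B_ack=0
After event 3: A_seq=162 A_ack=468 B_seq=468 B_ack=0
After event 4: A_seq=325 A_ack=468 B_seq=468 B_ack=0

325 468 468 0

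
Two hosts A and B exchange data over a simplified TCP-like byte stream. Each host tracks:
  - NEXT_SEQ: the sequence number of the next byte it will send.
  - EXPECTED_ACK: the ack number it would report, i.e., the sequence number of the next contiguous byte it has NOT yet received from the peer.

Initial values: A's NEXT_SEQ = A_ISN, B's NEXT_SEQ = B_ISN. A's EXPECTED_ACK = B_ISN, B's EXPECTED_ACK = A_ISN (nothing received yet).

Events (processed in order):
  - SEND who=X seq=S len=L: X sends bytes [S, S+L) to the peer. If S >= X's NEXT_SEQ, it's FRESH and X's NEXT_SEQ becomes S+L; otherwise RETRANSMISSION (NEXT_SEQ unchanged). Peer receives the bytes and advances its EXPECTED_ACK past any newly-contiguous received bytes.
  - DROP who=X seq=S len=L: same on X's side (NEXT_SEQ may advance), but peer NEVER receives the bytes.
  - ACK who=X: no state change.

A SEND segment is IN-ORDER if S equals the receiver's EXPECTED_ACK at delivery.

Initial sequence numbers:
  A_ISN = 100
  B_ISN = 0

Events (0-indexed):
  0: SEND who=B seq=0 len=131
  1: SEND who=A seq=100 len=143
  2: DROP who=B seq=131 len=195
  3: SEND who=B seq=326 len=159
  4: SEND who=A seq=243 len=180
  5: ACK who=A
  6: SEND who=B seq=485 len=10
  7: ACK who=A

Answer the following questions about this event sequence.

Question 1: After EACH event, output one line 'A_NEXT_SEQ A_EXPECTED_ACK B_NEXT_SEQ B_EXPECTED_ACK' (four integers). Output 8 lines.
100 131 131 100
243 131 131 243
243 131 326 243
243 131 485 243
423 131 485 423
423 131 485 423
423 131 495 423
423 131 495 423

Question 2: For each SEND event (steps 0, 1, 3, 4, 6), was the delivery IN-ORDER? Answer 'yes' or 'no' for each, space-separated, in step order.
Step 0: SEND seq=0 -> in-order
Step 1: SEND seq=100 -> in-order
Step 3: SEND seq=326 -> out-of-order
Step 4: SEND seq=243 -> in-order
Step 6: SEND seq=485 -> out-of-order

Answer: yes yes no yes no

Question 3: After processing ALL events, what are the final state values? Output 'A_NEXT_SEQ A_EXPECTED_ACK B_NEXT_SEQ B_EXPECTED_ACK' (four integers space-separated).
Answer: 423 131 495 423

Derivation:
After event 0: A_seq=100 A_ack=131 B_seq=131 B_ack=100
After event 1: A_seq=243 A_ack=131 B_seq=131 B_ack=243
After event 2: A_seq=243 A_ack=131 B_seq=326 B_ack=243
After event 3: A_seq=243 A_ack=131 B_seq=485 B_ack=243
After event 4: A_seq=423 A_ack=131 B_seq=485 B_ack=423
After event 5: A_seq=423 A_ack=131 B_seq=485 B_ack=423
After event 6: A_seq=423 A_ack=131 B_seq=495 B_ack=423
After event 7: A_seq=423 A_ack=131 B_seq=495 B_ack=423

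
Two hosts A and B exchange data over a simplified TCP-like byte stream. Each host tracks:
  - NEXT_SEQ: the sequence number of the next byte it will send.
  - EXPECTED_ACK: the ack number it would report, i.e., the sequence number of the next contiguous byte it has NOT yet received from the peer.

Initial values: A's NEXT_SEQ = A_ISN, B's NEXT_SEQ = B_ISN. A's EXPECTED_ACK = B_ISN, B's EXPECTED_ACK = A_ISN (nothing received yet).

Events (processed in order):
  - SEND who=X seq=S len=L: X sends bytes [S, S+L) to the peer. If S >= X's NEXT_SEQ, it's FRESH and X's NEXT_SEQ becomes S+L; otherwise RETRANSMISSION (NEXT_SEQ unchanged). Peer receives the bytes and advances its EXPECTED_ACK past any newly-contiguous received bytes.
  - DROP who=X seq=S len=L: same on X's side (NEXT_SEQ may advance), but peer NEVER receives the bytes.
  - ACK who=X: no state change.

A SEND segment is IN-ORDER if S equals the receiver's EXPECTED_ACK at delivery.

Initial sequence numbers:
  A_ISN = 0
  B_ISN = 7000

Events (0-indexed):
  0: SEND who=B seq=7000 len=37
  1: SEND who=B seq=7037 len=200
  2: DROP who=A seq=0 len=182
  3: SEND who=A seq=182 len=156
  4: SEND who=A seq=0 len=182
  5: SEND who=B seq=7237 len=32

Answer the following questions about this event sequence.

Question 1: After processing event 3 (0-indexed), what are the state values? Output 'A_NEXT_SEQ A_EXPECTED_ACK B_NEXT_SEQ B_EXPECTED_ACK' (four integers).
After event 0: A_seq=0 A_ack=7037 B_seq=7037 B_ack=0
After event 1: A_seq=0 A_ack=7237 B_seq=7237 B_ack=0
After event 2: A_seq=182 A_ack=7237 B_seq=7237 B_ack=0
After event 3: A_seq=338 A_ack=7237 B_seq=7237 B_ack=0

338 7237 7237 0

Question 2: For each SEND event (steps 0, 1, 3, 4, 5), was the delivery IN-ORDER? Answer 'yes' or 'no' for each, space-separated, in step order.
Step 0: SEND seq=7000 -> in-order
Step 1: SEND seq=7037 -> in-order
Step 3: SEND seq=182 -> out-of-order
Step 4: SEND seq=0 -> in-order
Step 5: SEND seq=7237 -> in-order

Answer: yes yes no yes yes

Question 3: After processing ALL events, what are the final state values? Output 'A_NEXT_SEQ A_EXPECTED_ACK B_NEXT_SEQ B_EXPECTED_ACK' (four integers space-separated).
After event 0: A_seq=0 A_ack=7037 B_seq=7037 B_ack=0
After event 1: A_seq=0 A_ack=7237 B_seq=7237 B_ack=0
After event 2: A_seq=182 A_ack=7237 B_seq=7237 B_ack=0
After event 3: A_seq=338 A_ack=7237 B_seq=7237 B_ack=0
After event 4: A_seq=338 A_ack=7237 B_seq=7237 B_ack=338
After event 5: A_seq=338 A_ack=7269 B_seq=7269 B_ack=338

Answer: 338 7269 7269 338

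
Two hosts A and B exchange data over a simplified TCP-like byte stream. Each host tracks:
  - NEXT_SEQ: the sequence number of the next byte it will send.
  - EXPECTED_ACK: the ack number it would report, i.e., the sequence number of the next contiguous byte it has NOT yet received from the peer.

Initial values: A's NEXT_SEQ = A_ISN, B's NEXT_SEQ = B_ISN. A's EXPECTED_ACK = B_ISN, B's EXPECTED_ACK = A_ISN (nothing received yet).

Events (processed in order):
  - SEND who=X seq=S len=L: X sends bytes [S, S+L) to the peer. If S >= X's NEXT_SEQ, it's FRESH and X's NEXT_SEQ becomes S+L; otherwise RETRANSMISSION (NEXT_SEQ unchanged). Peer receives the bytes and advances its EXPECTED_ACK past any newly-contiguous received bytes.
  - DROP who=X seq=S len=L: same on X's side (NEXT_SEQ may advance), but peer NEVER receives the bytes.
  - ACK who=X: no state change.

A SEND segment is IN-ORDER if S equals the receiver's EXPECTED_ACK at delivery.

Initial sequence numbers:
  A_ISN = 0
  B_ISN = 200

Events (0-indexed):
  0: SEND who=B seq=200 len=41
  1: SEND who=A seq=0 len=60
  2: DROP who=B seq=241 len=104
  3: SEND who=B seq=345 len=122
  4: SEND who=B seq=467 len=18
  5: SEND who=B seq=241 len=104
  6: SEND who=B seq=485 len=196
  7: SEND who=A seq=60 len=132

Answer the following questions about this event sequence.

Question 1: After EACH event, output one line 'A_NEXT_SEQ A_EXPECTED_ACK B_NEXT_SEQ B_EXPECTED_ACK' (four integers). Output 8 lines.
0 241 241 0
60 241 241 60
60 241 345 60
60 241 467 60
60 241 485 60
60 485 485 60
60 681 681 60
192 681 681 192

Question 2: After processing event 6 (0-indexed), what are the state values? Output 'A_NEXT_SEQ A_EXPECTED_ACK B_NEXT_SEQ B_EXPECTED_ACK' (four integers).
After event 0: A_seq=0 A_ack=241 B_seq=241 B_ack=0
After event 1: A_seq=60 A_ack=241 B_seq=241 B_ack=60
After event 2: A_seq=60 A_ack=241 B_seq=345 B_ack=60
After event 3: A_seq=60 A_ack=241 B_seq=467 B_ack=60
After event 4: A_seq=60 A_ack=241 B_seq=485 B_ack=60
After event 5: A_seq=60 A_ack=485 B_seq=485 B_ack=60
After event 6: A_seq=60 A_ack=681 B_seq=681 B_ack=60

60 681 681 60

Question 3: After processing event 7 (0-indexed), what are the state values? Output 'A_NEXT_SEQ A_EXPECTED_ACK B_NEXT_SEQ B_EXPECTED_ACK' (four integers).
After event 0: A_seq=0 A_ack=241 B_seq=241 B_ack=0
After event 1: A_seq=60 A_ack=241 B_seq=241 B_ack=60
After event 2: A_seq=60 A_ack=241 B_seq=345 B_ack=60
After event 3: A_seq=60 A_ack=241 B_seq=467 B_ack=60
After event 4: A_seq=60 A_ack=241 B_seq=485 B_ack=60
After event 5: A_seq=60 A_ack=485 B_seq=485 B_ack=60
After event 6: A_seq=60 A_ack=681 B_seq=681 B_ack=60
After event 7: A_seq=192 A_ack=681 B_seq=681 B_ack=192

192 681 681 192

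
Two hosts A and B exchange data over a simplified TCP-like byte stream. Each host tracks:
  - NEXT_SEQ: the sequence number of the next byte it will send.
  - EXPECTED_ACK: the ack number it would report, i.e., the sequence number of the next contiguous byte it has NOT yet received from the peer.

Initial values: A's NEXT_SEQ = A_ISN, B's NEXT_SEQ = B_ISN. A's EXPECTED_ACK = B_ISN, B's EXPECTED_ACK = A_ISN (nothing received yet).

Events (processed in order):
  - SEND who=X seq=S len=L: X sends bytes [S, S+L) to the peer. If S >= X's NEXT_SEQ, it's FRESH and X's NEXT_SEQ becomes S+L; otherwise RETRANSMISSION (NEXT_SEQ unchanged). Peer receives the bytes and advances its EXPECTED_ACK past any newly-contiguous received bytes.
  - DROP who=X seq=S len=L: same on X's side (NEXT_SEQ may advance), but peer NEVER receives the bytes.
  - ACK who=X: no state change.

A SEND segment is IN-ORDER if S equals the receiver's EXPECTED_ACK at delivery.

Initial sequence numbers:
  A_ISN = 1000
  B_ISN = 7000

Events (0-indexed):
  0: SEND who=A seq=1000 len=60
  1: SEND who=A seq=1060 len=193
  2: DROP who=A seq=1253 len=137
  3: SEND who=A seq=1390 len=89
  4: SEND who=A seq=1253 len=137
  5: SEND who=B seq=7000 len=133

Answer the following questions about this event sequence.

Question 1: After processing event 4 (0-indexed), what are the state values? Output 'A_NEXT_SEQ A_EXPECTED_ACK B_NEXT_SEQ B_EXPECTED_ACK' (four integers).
After event 0: A_seq=1060 A_ack=7000 B_seq=7000 B_ack=1060
After event 1: A_seq=1253 A_ack=7000 B_seq=7000 B_ack=1253
After event 2: A_seq=1390 A_ack=7000 B_seq=7000 B_ack=1253
After event 3: A_seq=1479 A_ack=7000 B_seq=7000 B_ack=1253
After event 4: A_seq=1479 A_ack=7000 B_seq=7000 B_ack=1479

1479 7000 7000 1479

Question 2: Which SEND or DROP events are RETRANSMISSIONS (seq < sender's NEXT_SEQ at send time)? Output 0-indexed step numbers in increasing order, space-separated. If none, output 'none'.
Step 0: SEND seq=1000 -> fresh
Step 1: SEND seq=1060 -> fresh
Step 2: DROP seq=1253 -> fresh
Step 3: SEND seq=1390 -> fresh
Step 4: SEND seq=1253 -> retransmit
Step 5: SEND seq=7000 -> fresh

Answer: 4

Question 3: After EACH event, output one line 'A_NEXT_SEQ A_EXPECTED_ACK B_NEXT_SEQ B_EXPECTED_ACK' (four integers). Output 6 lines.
1060 7000 7000 1060
1253 7000 7000 1253
1390 7000 7000 1253
1479 7000 7000 1253
1479 7000 7000 1479
1479 7133 7133 1479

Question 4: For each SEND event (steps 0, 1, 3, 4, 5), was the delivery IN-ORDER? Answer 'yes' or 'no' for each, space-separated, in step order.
Answer: yes yes no yes yes

Derivation:
Step 0: SEND seq=1000 -> in-order
Step 1: SEND seq=1060 -> in-order
Step 3: SEND seq=1390 -> out-of-order
Step 4: SEND seq=1253 -> in-order
Step 5: SEND seq=7000 -> in-order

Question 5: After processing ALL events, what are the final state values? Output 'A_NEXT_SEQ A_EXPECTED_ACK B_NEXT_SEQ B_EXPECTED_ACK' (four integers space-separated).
After event 0: A_seq=1060 A_ack=7000 B_seq=7000 B_ack=1060
After event 1: A_seq=1253 A_ack=7000 B_seq=7000 B_ack=1253
After event 2: A_seq=1390 A_ack=7000 B_seq=7000 B_ack=1253
After event 3: A_seq=1479 A_ack=7000 B_seq=7000 B_ack=1253
After event 4: A_seq=1479 A_ack=7000 B_seq=7000 B_ack=1479
After event 5: A_seq=1479 A_ack=7133 B_seq=7133 B_ack=1479

Answer: 1479 7133 7133 1479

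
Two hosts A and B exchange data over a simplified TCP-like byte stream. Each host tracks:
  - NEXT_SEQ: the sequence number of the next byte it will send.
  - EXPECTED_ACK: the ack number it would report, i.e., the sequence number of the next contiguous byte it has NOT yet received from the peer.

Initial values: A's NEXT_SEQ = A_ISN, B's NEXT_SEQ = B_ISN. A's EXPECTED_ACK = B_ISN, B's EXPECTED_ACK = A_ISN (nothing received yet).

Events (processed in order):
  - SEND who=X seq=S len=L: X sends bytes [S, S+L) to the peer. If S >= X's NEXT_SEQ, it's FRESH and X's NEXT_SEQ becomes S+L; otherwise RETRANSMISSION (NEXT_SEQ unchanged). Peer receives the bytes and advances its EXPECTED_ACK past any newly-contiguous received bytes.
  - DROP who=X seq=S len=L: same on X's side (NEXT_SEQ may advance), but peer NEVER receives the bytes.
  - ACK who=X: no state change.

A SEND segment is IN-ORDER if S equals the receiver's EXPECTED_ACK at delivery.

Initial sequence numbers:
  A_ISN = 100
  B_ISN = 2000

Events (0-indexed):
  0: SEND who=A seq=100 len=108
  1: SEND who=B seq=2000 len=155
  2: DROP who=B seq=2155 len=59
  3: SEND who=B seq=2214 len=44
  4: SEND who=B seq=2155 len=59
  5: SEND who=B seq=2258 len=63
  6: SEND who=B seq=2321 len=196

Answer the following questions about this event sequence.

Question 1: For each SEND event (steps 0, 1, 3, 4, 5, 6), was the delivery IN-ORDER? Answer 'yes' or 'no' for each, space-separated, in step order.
Answer: yes yes no yes yes yes

Derivation:
Step 0: SEND seq=100 -> in-order
Step 1: SEND seq=2000 -> in-order
Step 3: SEND seq=2214 -> out-of-order
Step 4: SEND seq=2155 -> in-order
Step 5: SEND seq=2258 -> in-order
Step 6: SEND seq=2321 -> in-order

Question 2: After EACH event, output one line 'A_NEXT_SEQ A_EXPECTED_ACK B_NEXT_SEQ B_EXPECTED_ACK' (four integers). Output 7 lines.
208 2000 2000 208
208 2155 2155 208
208 2155 2214 208
208 2155 2258 208
208 2258 2258 208
208 2321 2321 208
208 2517 2517 208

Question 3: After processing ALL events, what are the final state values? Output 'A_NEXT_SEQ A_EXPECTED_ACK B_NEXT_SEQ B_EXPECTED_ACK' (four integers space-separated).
After event 0: A_seq=208 A_ack=2000 B_seq=2000 B_ack=208
After event 1: A_seq=208 A_ack=2155 B_seq=2155 B_ack=208
After event 2: A_seq=208 A_ack=2155 B_seq=2214 B_ack=208
After event 3: A_seq=208 A_ack=2155 B_seq=2258 B_ack=208
After event 4: A_seq=208 A_ack=2258 B_seq=2258 B_ack=208
After event 5: A_seq=208 A_ack=2321 B_seq=2321 B_ack=208
After event 6: A_seq=208 A_ack=2517 B_seq=2517 B_ack=208

Answer: 208 2517 2517 208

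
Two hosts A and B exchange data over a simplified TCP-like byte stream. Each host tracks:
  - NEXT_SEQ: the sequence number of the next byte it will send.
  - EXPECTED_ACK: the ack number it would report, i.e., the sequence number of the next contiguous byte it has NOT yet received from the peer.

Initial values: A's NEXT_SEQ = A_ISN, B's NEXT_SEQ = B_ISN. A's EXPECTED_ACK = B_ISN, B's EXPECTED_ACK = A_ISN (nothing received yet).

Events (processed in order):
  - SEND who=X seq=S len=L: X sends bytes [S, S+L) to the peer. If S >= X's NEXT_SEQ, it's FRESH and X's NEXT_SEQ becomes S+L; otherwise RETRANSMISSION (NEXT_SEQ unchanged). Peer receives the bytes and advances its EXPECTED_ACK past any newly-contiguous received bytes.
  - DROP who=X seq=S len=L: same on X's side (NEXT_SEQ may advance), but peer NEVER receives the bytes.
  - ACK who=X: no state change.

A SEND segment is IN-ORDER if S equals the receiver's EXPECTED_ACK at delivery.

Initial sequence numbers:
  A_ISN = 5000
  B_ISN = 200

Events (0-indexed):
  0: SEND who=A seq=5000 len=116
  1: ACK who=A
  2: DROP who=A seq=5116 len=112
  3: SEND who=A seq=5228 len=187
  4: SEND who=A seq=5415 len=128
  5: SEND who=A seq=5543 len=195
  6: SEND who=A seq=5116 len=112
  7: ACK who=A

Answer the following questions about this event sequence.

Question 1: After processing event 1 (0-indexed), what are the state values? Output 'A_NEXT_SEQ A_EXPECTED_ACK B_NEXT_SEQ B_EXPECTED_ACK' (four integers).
After event 0: A_seq=5116 A_ack=200 B_seq=200 B_ack=5116
After event 1: A_seq=5116 A_ack=200 B_seq=200 B_ack=5116

5116 200 200 5116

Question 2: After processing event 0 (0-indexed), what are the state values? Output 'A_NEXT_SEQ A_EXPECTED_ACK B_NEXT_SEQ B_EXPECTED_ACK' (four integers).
After event 0: A_seq=5116 A_ack=200 B_seq=200 B_ack=5116

5116 200 200 5116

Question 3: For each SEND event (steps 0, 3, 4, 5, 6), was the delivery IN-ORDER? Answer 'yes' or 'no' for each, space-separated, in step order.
Step 0: SEND seq=5000 -> in-order
Step 3: SEND seq=5228 -> out-of-order
Step 4: SEND seq=5415 -> out-of-order
Step 5: SEND seq=5543 -> out-of-order
Step 6: SEND seq=5116 -> in-order

Answer: yes no no no yes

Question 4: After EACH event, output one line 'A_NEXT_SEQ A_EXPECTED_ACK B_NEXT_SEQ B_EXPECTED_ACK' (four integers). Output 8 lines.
5116 200 200 5116
5116 200 200 5116
5228 200 200 5116
5415 200 200 5116
5543 200 200 5116
5738 200 200 5116
5738 200 200 5738
5738 200 200 5738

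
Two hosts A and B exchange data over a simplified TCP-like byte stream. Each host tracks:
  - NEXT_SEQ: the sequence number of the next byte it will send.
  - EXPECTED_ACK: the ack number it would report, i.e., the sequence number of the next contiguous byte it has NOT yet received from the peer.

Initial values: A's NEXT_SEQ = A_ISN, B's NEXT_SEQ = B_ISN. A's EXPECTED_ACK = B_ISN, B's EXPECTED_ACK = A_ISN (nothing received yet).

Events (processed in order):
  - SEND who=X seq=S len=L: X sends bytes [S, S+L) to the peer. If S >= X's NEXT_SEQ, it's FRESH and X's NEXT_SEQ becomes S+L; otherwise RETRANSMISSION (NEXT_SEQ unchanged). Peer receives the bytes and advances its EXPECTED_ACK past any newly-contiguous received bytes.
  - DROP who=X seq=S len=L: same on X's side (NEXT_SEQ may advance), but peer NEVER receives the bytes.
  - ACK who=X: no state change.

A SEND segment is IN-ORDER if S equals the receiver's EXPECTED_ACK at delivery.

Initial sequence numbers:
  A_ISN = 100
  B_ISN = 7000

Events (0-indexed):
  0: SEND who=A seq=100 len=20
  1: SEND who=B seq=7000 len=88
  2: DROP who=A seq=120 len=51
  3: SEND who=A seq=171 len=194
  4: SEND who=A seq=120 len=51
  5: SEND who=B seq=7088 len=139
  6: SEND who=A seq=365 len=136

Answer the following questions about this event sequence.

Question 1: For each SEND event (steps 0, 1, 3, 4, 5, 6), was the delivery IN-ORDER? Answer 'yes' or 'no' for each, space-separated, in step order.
Step 0: SEND seq=100 -> in-order
Step 1: SEND seq=7000 -> in-order
Step 3: SEND seq=171 -> out-of-order
Step 4: SEND seq=120 -> in-order
Step 5: SEND seq=7088 -> in-order
Step 6: SEND seq=365 -> in-order

Answer: yes yes no yes yes yes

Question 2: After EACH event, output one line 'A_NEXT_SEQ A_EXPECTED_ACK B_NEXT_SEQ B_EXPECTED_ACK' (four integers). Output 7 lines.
120 7000 7000 120
120 7088 7088 120
171 7088 7088 120
365 7088 7088 120
365 7088 7088 365
365 7227 7227 365
501 7227 7227 501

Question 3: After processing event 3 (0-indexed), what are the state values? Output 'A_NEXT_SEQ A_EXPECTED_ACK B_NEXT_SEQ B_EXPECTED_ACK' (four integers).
After event 0: A_seq=120 A_ack=7000 B_seq=7000 B_ack=120
After event 1: A_seq=120 A_ack=7088 B_seq=7088 B_ack=120
After event 2: A_seq=171 A_ack=7088 B_seq=7088 B_ack=120
After event 3: A_seq=365 A_ack=7088 B_seq=7088 B_ack=120

365 7088 7088 120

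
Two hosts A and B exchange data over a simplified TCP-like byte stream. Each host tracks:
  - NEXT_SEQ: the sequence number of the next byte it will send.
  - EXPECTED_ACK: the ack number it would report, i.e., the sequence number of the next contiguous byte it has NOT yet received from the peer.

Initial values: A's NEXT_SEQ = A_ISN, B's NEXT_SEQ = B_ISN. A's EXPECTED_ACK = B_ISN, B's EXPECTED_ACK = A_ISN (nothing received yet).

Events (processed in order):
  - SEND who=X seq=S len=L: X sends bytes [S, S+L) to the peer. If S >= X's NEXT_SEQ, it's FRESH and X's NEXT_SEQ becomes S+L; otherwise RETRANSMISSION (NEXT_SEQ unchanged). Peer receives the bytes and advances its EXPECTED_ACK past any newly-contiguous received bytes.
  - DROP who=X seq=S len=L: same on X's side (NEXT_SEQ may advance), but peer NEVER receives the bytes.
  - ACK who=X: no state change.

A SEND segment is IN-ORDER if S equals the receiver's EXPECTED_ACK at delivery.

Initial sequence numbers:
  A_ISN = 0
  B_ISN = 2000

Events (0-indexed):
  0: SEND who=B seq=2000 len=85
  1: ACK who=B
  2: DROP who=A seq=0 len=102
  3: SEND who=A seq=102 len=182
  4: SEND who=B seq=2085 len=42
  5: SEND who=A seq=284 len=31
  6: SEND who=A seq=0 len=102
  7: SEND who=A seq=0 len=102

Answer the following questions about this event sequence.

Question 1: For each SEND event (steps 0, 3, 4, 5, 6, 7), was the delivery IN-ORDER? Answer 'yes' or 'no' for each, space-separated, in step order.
Step 0: SEND seq=2000 -> in-order
Step 3: SEND seq=102 -> out-of-order
Step 4: SEND seq=2085 -> in-order
Step 5: SEND seq=284 -> out-of-order
Step 6: SEND seq=0 -> in-order
Step 7: SEND seq=0 -> out-of-order

Answer: yes no yes no yes no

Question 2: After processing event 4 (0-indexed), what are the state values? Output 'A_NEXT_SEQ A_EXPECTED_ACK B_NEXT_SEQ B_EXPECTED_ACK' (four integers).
After event 0: A_seq=0 A_ack=2085 B_seq=2085 B_ack=0
After event 1: A_seq=0 A_ack=2085 B_seq=2085 B_ack=0
After event 2: A_seq=102 A_ack=2085 B_seq=2085 B_ack=0
After event 3: A_seq=284 A_ack=2085 B_seq=2085 B_ack=0
After event 4: A_seq=284 A_ack=2127 B_seq=2127 B_ack=0

284 2127 2127 0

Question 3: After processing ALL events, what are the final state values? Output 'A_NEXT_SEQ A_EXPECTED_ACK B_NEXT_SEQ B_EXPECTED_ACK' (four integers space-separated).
After event 0: A_seq=0 A_ack=2085 B_seq=2085 B_ack=0
After event 1: A_seq=0 A_ack=2085 B_seq=2085 B_ack=0
After event 2: A_seq=102 A_ack=2085 B_seq=2085 B_ack=0
After event 3: A_seq=284 A_ack=2085 B_seq=2085 B_ack=0
After event 4: A_seq=284 A_ack=2127 B_seq=2127 B_ack=0
After event 5: A_seq=315 A_ack=2127 B_seq=2127 B_ack=0
After event 6: A_seq=315 A_ack=2127 B_seq=2127 B_ack=315
After event 7: A_seq=315 A_ack=2127 B_seq=2127 B_ack=315

Answer: 315 2127 2127 315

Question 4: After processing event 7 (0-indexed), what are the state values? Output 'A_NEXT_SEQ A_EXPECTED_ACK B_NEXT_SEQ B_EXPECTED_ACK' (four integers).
After event 0: A_seq=0 A_ack=2085 B_seq=2085 B_ack=0
After event 1: A_seq=0 A_ack=2085 B_seq=2085 B_ack=0
After event 2: A_seq=102 A_ack=2085 B_seq=2085 B_ack=0
After event 3: A_seq=284 A_ack=2085 B_seq=2085 B_ack=0
After event 4: A_seq=284 A_ack=2127 B_seq=2127 B_ack=0
After event 5: A_seq=315 A_ack=2127 B_seq=2127 B_ack=0
After event 6: A_seq=315 A_ack=2127 B_seq=2127 B_ack=315
After event 7: A_seq=315 A_ack=2127 B_seq=2127 B_ack=315

315 2127 2127 315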